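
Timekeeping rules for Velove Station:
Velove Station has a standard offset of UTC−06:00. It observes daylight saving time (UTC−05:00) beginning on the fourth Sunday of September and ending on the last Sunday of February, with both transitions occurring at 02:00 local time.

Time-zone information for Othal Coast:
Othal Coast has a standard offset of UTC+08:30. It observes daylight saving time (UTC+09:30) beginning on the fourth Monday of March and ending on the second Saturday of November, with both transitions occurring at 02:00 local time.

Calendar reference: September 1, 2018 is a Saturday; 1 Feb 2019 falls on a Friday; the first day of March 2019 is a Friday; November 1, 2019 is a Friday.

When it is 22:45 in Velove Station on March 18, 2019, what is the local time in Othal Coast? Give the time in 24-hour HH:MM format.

13:15

1 September 2018 is a Saturday, so the first Sunday is September 2 and the fourth is September 23.
1 February 2019 is a Friday, so Sundays fall on 3, 10, 17, 24; the last is February 24.
March 18, 2019 is outside the daylight-saving period (23 September 2018 – 24 February 2019), so Velove Station is on standard time, UTC−06:00.
22:45 Velove Station + 6h = 04:45 UTC (rolling into the next day, 19 March 2019).
1 March 2019 is a Friday, so the first Monday is March 4 and the fourth is March 25.
1 November 2019 is a Friday, so the first Saturday is November 2 and the second is November 9.
At the standard offset (UTC+08:30), 04:45 UTC + 8h30m = 13:15 Othal Coast standard time.
The standard-time date in Othal Coast, March 19, 2019, is outside the daylight-saving period (25 March – 9 November), so Othal Coast is on standard time, UTC+08:30.
04:45 UTC + 8h30m = 13:15 Othal Coast.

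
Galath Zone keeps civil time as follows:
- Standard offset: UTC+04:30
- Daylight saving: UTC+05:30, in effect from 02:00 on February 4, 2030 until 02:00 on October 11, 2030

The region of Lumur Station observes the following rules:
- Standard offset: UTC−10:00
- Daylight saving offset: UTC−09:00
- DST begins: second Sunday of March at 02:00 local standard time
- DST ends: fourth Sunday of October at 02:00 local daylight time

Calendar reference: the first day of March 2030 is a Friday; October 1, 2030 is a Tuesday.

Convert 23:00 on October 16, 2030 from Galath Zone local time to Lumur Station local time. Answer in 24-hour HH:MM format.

Daylight saving runs 4 February – 11 October; October 16, 2030 is outside that window, so Galath Zone is on standard time at UTC+04:30.
23:00 Galath Zone − 4h30m = 18:30 UTC.
1 March 2030 is a Friday, so the first Sunday is March 3 and the second is March 10.
1 October 2030 is a Tuesday, so the first Sunday is October 6 and the fourth is October 27.
At the standard offset (UTC−10:00), 18:30 UTC − 10h = 08:30 Lumur Station standard time.
The standard-time date in Lumur Station, October 16, 2030, falls between 10 March and 27 October, so daylight saving is in effect and Lumur Station is at UTC−09:00.
18:30 UTC − 9h = 09:30 Lumur Station.

09:30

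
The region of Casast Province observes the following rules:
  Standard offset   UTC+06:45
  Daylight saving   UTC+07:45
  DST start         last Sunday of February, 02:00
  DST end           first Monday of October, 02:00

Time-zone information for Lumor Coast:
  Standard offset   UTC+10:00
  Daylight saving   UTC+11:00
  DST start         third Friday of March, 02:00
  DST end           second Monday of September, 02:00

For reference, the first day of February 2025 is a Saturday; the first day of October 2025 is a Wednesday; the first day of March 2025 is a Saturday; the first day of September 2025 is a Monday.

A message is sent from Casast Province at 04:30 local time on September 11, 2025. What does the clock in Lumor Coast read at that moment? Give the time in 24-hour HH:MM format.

06:45

1 February 2025 is a Saturday, so Sundays fall on 2, 9, 16, 23; the last is February 23.
1 October 2025 is a Wednesday, so the first Monday is October 6.
September 11, 2025 falls between 23 February and 6 October, so daylight saving is in effect and Casast Province is at UTC+07:45.
04:30 Casast Province − 7h45m = 20:45 UTC (rolling into the previous day, 10 September 2025).
1 March 2025 is a Saturday, so the first Friday is March 7 and the third is March 21.
1 September 2025 is a Monday, so the first Monday is September 1 and the second is September 8.
At the standard offset (UTC+10:00), 20:45 UTC + 10h = 06:45 Lumor Coast standard time (rolling into the next day, 11 September 2025).
The standard-time date in Lumor Coast, September 11, 2025, is outside the daylight-saving period (21 March – 8 September), so Lumor Coast is on standard time, UTC+10:00.
20:45 UTC + 10h = 06:45 Lumor Coast (rolling into the next day, 11 September 2025).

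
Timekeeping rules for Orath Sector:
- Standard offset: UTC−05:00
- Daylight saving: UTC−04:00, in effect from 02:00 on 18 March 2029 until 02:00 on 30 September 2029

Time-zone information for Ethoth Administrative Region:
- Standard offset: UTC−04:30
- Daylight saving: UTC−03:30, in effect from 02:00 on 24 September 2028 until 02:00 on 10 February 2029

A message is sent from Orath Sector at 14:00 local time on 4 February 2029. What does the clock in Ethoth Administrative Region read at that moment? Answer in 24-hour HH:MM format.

15:30

Daylight saving runs 18 March – 30 September; 4 February 2029 is outside that window, so Orath Sector is on standard time at UTC−05:00.
14:00 Orath Sector + 5h = 19:00 UTC.
At the standard offset (UTC−04:30), 19:00 UTC − 4h30m = 14:30 Ethoth Administrative Region standard time.
Daylight saving runs 24 September 2028 – 10 February 2029; the standard-time date in Ethoth Administrative Region, 4 February 2029, is inside that window, so Ethoth Administrative Region is at UTC−03:30.
19:00 UTC − 3h30m = 15:30 Ethoth Administrative Region.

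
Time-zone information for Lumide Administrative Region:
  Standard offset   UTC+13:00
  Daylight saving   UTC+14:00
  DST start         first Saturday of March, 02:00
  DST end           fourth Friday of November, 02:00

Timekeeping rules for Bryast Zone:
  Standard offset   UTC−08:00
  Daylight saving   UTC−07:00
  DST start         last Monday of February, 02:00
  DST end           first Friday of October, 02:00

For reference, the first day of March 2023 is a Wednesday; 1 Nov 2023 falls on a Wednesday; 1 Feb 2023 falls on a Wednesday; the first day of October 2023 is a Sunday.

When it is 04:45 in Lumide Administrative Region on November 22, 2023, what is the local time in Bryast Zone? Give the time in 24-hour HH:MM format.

06:45

1 March 2023 is a Wednesday, so the first Saturday is March 4.
1 November 2023 is a Wednesday, so the first Friday is November 3 and the fourth is November 24.
Daylight saving runs 4 March – 24 November; November 22, 2023 is inside that window, so Lumide Administrative Region is at UTC+14:00.
04:45 Lumide Administrative Region − 14h = 14:45 UTC (rolling into the previous day, 21 November 2023).
1 February 2023 is a Wednesday, so Mondays fall on 6, 13, 20, 27; the last is February 27.
1 October 2023 is a Sunday, so the first Friday is October 6.
At the standard offset (UTC−08:00), 14:45 UTC − 8h = 06:45 Bryast Zone standard time.
Daylight saving runs 27 February – 6 October; the standard-time date in Bryast Zone, November 21, 2023, is outside that window, so Bryast Zone is on standard time at UTC−08:00.
14:45 UTC − 8h = 06:45 Bryast Zone.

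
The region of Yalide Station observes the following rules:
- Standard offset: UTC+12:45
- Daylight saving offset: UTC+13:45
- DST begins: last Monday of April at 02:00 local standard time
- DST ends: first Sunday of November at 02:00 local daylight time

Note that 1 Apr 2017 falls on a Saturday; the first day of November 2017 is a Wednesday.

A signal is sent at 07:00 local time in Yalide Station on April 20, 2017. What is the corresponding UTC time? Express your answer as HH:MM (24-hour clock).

1 April 2017 is a Saturday, so Mondays fall on 3, 10, 17, 24; the last is April 24.
1 November 2017 is a Wednesday, so the first Sunday is November 5.
Daylight saving runs 24 April – 5 November; April 20, 2017 is outside that window, so Yalide Station is on standard time at UTC+12:45.
07:00 local − 12h45m = 18:15 UTC (rolling into the previous day, 19 April 2017).

18:15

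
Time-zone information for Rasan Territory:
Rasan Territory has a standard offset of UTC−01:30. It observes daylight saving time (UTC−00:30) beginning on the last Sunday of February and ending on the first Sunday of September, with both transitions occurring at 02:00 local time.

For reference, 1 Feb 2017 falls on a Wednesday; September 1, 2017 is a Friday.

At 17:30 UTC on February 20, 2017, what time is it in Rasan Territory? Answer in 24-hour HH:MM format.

16:00

1 February 2017 is a Wednesday, so Sundays fall on 5, 12, 19, 26; the last is February 26.
1 September 2017 is a Friday, so the first Sunday is September 3.
At the standard offset (UTC−01:30), 17:30 UTC − 1h30m = 16:00 Rasan Territory standard time.
The standard-time date in Rasan Territory, February 20, 2017, does not fall between 26 February and 3 September, so daylight saving is not in effect and Rasan Territory is at UTC−01:30.
17:30 UTC − 1h30m = 16:00 local.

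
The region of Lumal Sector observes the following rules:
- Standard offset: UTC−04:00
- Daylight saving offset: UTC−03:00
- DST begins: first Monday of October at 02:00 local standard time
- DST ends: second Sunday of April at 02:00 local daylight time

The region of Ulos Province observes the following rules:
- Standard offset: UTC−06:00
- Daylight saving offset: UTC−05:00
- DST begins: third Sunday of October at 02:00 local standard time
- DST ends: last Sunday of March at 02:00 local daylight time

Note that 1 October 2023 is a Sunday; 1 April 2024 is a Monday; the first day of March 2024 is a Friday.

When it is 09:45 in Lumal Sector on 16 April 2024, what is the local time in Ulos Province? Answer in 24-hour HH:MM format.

07:45

1 October 2023 is a Sunday, so the first Monday is October 2.
1 April 2024 is a Monday, so the first Sunday is April 7 and the second is April 14.
16 April 2024 does not fall between 2 October 2023 and 14 April 2024, so daylight saving is not in effect and Lumal Sector is at UTC−04:00.
09:45 Lumal Sector + 4h = 13:45 UTC.
1 October 2023 is a Sunday, so the first Sunday is October 1 and the third is October 15.
1 March 2024 is a Friday, so Sundays fall on 3, 10, 17, 24, 31; the last is March 31.
At the standard offset (UTC−06:00), 13:45 UTC − 6h = 07:45 Ulos Province standard time.
The standard-time date in Ulos Province, 16 April 2024, is outside the daylight-saving period (15 October 2023 – 31 March 2024), so Ulos Province is on standard time, UTC−06:00.
13:45 UTC − 6h = 07:45 Ulos Province.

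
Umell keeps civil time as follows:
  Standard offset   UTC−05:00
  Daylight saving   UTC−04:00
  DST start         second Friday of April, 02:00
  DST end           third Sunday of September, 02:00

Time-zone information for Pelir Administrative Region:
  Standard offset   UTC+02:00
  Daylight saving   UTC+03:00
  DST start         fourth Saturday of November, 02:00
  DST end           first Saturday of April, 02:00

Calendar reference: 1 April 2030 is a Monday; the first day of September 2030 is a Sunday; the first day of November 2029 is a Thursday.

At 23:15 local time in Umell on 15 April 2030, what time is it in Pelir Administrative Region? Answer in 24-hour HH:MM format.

05:15

1 April 2030 is a Monday, so the first Friday is April 5 and the second is April 12.
1 September 2030 is a Sunday, so the first Sunday is September 1 and the third is September 15.
Daylight saving runs 12 April – 15 September; 15 April 2030 is inside that window, so Umell is at UTC−04:00.
23:15 Umell + 4h = 03:15 UTC (rolling into the next day, 16 April 2030).
1 November 2029 is a Thursday, so the first Saturday is November 3 and the fourth is November 24.
1 April 2030 is a Monday, so the first Saturday is April 6.
At the standard offset (UTC+02:00), 03:15 UTC + 2h = 05:15 Pelir Administrative Region standard time.
Daylight saving runs 24 November 2029 – 6 April 2030; the standard-time date in Pelir Administrative Region, 16 April 2030, is outside that window, so Pelir Administrative Region is on standard time at UTC+02:00.
03:15 UTC + 2h = 05:15 Pelir Administrative Region.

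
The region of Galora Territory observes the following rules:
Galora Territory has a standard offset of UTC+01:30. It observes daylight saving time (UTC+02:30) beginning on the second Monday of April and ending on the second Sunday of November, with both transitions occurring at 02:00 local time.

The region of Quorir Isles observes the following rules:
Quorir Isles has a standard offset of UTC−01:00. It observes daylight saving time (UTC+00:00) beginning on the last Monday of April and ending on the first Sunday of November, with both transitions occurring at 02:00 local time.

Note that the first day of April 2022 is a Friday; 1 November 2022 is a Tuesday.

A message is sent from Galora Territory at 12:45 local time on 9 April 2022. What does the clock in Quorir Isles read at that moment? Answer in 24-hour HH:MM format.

1 April 2022 is a Friday, so the first Monday is April 4 and the second is April 11.
1 November 2022 is a Tuesday, so the first Sunday is November 6 and the second is November 13.
9 April 2022 does not fall between 11 April and 13 November, so daylight saving is not in effect and Galora Territory is at UTC+01:30.
12:45 Galora Territory − 1h30m = 11:15 UTC.
1 April 2022 is a Friday, so Mondays fall on 4, 11, 18, 25; the last is April 25.
1 November 2022 is a Tuesday, so the first Sunday is November 6.
At the standard offset (UTC−01:00), 11:15 UTC − 1h = 10:15 Quorir Isles standard time.
The standard-time date in Quorir Isles, 9 April 2022, does not fall between 25 April and 6 November, so daylight saving is not in effect and Quorir Isles is at UTC−01:00.
11:15 UTC − 1h = 10:15 Quorir Isles.

10:15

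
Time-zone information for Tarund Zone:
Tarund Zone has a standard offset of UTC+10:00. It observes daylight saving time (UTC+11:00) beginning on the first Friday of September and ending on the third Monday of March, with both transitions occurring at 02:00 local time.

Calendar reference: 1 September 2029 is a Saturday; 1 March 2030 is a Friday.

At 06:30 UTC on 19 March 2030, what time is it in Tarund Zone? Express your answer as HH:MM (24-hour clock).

1 September 2029 is a Saturday, so the first Friday is September 7.
1 March 2030 is a Friday, so the first Monday is March 4 and the third is March 18.
At the standard offset (UTC+10:00), 06:30 UTC + 10h = 16:30 Tarund Zone standard time.
Daylight saving runs 7 September 2029 – 18 March 2030; the standard-time date in Tarund Zone, 19 March 2030, is outside that window, so Tarund Zone is on standard time at UTC+10:00.
06:30 UTC + 10h = 16:30 local.

16:30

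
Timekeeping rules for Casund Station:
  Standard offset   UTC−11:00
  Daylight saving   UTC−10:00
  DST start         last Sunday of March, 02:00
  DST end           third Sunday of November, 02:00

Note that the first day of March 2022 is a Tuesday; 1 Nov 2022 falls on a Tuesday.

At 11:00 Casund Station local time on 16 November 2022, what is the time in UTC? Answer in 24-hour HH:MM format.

1 March 2022 is a Tuesday, so Sundays fall on 6, 13, 20, 27; the last is March 27.
1 November 2022 is a Tuesday, so the first Sunday is November 6 and the third is November 20.
16 November 2022 falls between 27 March and 20 November, so daylight saving is in effect and Casund Station is at UTC−10:00.
11:00 local + 10h = 21:00 UTC.

21:00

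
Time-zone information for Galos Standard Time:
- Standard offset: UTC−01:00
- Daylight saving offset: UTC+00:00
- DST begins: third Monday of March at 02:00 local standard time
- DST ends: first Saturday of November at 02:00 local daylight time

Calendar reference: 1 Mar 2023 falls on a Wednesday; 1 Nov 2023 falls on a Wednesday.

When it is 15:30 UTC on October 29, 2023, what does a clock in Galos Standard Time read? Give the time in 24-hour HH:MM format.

15:30

1 March 2023 is a Wednesday, so the first Monday is March 6 and the third is March 20.
1 November 2023 is a Wednesday, so the first Saturday is November 4.
At the standard offset (UTC−01:00), 15:30 UTC − 1h = 14:30 Galos Standard Time standard time.
Daylight saving runs 20 March – 4 November; the standard-time date in Galos Standard Time, October 29, 2023, is inside that window, so Galos Standard Time is at UTC+00:00.
15:30 UTC + 0h = 15:30 local.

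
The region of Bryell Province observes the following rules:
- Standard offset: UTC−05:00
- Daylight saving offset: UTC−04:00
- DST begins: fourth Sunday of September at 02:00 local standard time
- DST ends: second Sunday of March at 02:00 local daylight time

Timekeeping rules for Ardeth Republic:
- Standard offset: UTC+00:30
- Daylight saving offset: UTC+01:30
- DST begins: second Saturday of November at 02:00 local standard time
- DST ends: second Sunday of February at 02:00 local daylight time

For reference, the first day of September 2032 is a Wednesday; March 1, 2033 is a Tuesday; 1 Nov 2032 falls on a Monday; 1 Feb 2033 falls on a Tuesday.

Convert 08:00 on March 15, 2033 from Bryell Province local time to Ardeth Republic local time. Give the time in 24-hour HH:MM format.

1 September 2032 is a Wednesday, so the first Sunday is September 5 and the fourth is September 26.
1 March 2033 is a Tuesday, so the first Sunday is March 6 and the second is March 13.
March 15, 2033 does not fall between 26 September 2032 and 13 March 2033, so daylight saving is not in effect and Bryell Province is at UTC−05:00.
08:00 Bryell Province + 5h = 13:00 UTC.
1 November 2032 is a Monday, so the first Saturday is November 6 and the second is November 13.
1 February 2033 is a Tuesday, so the first Sunday is February 6 and the second is February 13.
At the standard offset (UTC+00:30), 13:00 UTC + 0h30m = 13:30 Ardeth Republic standard time.
Daylight saving runs 13 November 2032 – 13 February 2033; the standard-time date in Ardeth Republic, March 15, 2033, is outside that window, so Ardeth Republic is on standard time at UTC+00:30.
13:00 UTC + 0h30m = 13:30 Ardeth Republic.

13:30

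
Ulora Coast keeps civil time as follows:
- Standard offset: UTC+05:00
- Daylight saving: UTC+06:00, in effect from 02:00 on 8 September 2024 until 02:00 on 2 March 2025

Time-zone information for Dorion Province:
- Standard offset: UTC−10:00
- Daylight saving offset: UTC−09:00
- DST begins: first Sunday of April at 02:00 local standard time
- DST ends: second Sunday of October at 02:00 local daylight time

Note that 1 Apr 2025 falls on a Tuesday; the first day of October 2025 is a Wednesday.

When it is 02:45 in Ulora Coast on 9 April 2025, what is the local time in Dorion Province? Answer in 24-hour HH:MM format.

12:45

9 April 2025 does not fall between 8 September 2024 and 2 March 2025, so daylight saving is not in effect and Ulora Coast is at UTC+05:00.
02:45 Ulora Coast − 5h = 21:45 UTC (rolling into the previous day, 8 April 2025).
1 April 2025 is a Tuesday, so the first Sunday is April 6.
1 October 2025 is a Wednesday, so the first Sunday is October 5 and the second is October 12.
At the standard offset (UTC−10:00), 21:45 UTC − 10h = 11:45 Dorion Province standard time.
Daylight saving runs 6 April – 12 October; the standard-time date in Dorion Province, 8 April 2025, is inside that window, so Dorion Province is at UTC−09:00.
21:45 UTC − 9h = 12:45 Dorion Province.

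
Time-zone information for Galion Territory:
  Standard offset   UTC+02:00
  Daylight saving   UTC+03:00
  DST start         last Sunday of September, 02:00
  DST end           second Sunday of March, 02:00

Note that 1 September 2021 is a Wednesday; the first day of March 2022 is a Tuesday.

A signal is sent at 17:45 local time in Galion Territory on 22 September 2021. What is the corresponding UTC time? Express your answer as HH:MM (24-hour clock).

1 September 2021 is a Wednesday, so Sundays fall on 5, 12, 19, 26; the last is September 26.
1 March 2022 is a Tuesday, so the first Sunday is March 6 and the second is March 13.
22 September 2021 is outside the daylight-saving period (26 September 2021 – 13 March 2022), so Galion Territory is on standard time, UTC+02:00.
17:45 local − 2h = 15:45 UTC.

15:45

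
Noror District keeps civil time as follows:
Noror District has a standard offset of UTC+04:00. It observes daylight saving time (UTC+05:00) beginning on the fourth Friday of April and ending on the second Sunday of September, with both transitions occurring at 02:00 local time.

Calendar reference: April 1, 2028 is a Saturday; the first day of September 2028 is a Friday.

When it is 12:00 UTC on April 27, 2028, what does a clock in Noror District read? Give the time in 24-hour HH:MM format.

16:00

1 April 2028 is a Saturday, so the first Friday is April 7 and the fourth is April 28.
1 September 2028 is a Friday, so the first Sunday is September 3 and the second is September 10.
At the standard offset (UTC+04:00), 12:00 UTC + 4h = 16:00 Noror District standard time.
The standard-time date in Noror District, April 27, 2028, does not fall between 28 April and 10 September, so daylight saving is not in effect and Noror District is at UTC+04:00.
12:00 UTC + 4h = 16:00 local.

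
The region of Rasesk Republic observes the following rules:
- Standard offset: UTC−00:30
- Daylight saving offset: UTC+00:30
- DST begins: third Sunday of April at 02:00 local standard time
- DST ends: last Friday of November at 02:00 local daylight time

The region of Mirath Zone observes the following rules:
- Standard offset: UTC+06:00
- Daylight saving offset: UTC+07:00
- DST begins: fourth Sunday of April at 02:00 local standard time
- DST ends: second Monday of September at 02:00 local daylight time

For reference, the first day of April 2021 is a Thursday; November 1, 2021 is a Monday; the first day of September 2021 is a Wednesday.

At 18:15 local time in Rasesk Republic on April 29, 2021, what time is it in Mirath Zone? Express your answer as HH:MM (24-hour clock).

00:45

1 April 2021 is a Thursday, so the first Sunday is April 4 and the third is April 18.
1 November 2021 is a Monday, so Fridays fall on 5, 12, 19, 26; the last is November 26.
Daylight saving runs 18 April – 26 November; April 29, 2021 is inside that window, so Rasesk Republic is at UTC+00:30.
18:15 Rasesk Republic − 0h30m = 17:45 UTC.
1 April 2021 is a Thursday, so the first Sunday is April 4 and the fourth is April 25.
1 September 2021 is a Wednesday, so the first Monday is September 6 and the second is September 13.
At the standard offset (UTC+06:00), 17:45 UTC + 6h = 23:45 Mirath Zone standard time.
Daylight saving runs 25 April – 13 September; the standard-time date in Mirath Zone, April 29, 2021, is inside that window, so Mirath Zone is at UTC+07:00.
17:45 UTC + 7h = 00:45 Mirath Zone (rolling into the next day, 30 April 2021).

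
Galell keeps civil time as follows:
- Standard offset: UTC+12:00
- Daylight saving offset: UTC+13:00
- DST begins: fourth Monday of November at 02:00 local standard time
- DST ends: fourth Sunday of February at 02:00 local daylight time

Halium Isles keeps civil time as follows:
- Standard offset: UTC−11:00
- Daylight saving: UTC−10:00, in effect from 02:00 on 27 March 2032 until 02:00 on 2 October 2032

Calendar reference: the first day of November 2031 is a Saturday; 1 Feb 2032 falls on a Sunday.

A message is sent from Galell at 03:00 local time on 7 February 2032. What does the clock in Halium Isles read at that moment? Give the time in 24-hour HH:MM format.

1 November 2031 is a Saturday, so the first Monday is November 3 and the fourth is November 24.
1 February 2032 is a Sunday, so the first Sunday is February 1 and the fourth is February 22.
Daylight saving runs 24 November 2031 – 22 February 2032; 7 February 2032 is inside that window, so Galell is at UTC+13:00.
03:00 Galell − 13h = 14:00 UTC (rolling into the previous day, 6 February 2032).
At the standard offset (UTC−11:00), 14:00 UTC − 11h = 03:00 Halium Isles standard time.
Daylight saving runs 27 March – 2 October; the standard-time date in Halium Isles, 6 February 2032, is outside that window, so Halium Isles is on standard time at UTC−11:00.
14:00 UTC − 11h = 03:00 Halium Isles.

03:00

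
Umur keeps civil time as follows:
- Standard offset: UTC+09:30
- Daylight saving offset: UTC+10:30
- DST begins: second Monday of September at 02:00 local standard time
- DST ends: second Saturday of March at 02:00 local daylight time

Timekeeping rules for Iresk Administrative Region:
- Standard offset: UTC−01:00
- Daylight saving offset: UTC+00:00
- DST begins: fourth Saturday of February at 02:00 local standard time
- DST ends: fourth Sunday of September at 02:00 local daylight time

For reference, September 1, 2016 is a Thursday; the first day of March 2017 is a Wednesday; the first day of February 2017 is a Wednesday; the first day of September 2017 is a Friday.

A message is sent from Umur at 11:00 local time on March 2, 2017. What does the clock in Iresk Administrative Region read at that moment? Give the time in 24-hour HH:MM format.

00:30

1 September 2016 is a Thursday, so the first Monday is September 5 and the second is September 12.
1 March 2017 is a Wednesday, so the first Saturday is March 4 and the second is March 11.
March 2, 2017 falls between 12 September 2016 and 11 March 2017, so daylight saving is in effect and Umur is at UTC+10:30.
11:00 Umur − 10h30m = 00:30 UTC.
1 February 2017 is a Wednesday, so the first Saturday is February 4 and the fourth is February 25.
1 September 2017 is a Friday, so the first Sunday is September 3 and the fourth is September 24.
At the standard offset (UTC−01:00), 00:30 UTC − 1h = 23:30 Iresk Administrative Region standard time (rolling into the previous day, 1 March 2017).
The standard-time date in Iresk Administrative Region, March 1, 2017, lies within the daylight-saving period (25 February – 24 September), so Iresk Administrative Region is on daylight time, UTC+00:00.
00:30 UTC + 0h = 00:30 Iresk Administrative Region.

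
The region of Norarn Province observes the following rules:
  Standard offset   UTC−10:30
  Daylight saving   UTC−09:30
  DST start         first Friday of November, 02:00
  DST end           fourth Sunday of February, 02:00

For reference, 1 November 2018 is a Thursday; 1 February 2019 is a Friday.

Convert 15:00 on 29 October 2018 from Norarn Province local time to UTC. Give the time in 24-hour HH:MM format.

1 November 2018 is a Thursday, so the first Friday is November 2.
1 February 2019 is a Friday, so the first Sunday is February 3 and the fourth is February 24.
Daylight saving runs 2 November 2018 – 24 February 2019; 29 October 2018 is outside that window, so Norarn Province is on standard time at UTC−10:30.
15:00 local + 10h30m = 01:30 UTC (rolling into the next day, 30 October 2018).

01:30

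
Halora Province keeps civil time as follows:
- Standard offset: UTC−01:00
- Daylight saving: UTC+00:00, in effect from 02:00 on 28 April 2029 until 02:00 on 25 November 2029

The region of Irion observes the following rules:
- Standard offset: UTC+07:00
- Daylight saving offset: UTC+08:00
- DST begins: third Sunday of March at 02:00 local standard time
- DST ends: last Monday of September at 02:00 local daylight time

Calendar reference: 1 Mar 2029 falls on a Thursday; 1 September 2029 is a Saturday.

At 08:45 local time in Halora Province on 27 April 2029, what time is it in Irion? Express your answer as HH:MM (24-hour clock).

27 April 2029 does not fall between 28 April and 25 November, so daylight saving is not in effect and Halora Province is at UTC−01:00.
08:45 Halora Province + 1h = 09:45 UTC.
1 March 2029 is a Thursday, so the first Sunday is March 4 and the third is March 18.
1 September 2029 is a Saturday, so Mondays fall on 3, 10, 17, 24; the last is September 24.
At the standard offset (UTC+07:00), 09:45 UTC + 7h = 16:45 Irion standard time.
The standard-time date in Irion, 27 April 2029, lies within the daylight-saving period (18 March – 24 September), so Irion is on daylight time, UTC+08:00.
09:45 UTC + 8h = 17:45 Irion.

17:45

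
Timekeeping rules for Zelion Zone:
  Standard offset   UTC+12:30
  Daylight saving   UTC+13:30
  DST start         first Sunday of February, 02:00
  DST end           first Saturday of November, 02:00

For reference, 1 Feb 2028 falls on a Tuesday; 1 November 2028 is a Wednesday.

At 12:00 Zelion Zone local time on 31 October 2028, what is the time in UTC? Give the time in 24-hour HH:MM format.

1 February 2028 is a Tuesday, so the first Sunday is February 6.
1 November 2028 is a Wednesday, so the first Saturday is November 4.
Daylight saving runs 6 February – 4 November; 31 October 2028 is inside that window, so Zelion Zone is at UTC+13:30.
12:00 local − 13h30m = 22:30 UTC (rolling into the previous day, 30 October 2028).

22:30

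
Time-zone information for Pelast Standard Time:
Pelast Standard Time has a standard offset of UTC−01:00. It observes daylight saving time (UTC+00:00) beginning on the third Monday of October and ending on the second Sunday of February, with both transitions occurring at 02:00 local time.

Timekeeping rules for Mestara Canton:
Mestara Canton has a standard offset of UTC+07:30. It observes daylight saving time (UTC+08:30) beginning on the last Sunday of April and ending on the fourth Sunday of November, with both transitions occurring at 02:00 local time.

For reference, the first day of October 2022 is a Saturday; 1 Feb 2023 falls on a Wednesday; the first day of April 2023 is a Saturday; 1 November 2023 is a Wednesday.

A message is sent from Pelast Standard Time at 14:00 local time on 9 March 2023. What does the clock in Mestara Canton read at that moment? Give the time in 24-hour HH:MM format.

1 October 2022 is a Saturday, so the first Monday is October 3 and the third is October 17.
1 February 2023 is a Wednesday, so the first Sunday is February 5 and the second is February 12.
9 March 2023 is outside the daylight-saving period (17 October 2022 – 12 February 2023), so Pelast Standard Time is on standard time, UTC−01:00.
14:00 Pelast Standard Time + 1h = 15:00 UTC.
1 April 2023 is a Saturday, so Sundays fall on 2, 9, 16, 23, 30; the last is April 30.
1 November 2023 is a Wednesday, so the first Sunday is November 5 and the fourth is November 26.
At the standard offset (UTC+07:30), 15:00 UTC + 7h30m = 22:30 Mestara Canton standard time.
The standard-time date in Mestara Canton, 9 March 2023, does not fall between 30 April and 26 November, so daylight saving is not in effect and Mestara Canton is at UTC+07:30.
15:00 UTC + 7h30m = 22:30 Mestara Canton.

22:30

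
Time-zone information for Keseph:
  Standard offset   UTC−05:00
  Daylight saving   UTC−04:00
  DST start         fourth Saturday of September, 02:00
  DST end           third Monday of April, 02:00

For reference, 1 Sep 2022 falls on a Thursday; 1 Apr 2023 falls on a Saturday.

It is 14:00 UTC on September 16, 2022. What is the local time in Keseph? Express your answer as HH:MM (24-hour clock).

09:00

1 September 2022 is a Thursday, so the first Saturday is September 3 and the fourth is September 24.
1 April 2023 is a Saturday, so the first Monday is April 3 and the third is April 17.
At the standard offset (UTC−05:00), 14:00 UTC − 5h = 09:00 Keseph standard time.
The standard-time date in Keseph, September 16, 2022, does not fall between 24 September 2022 and 17 April 2023, so daylight saving is not in effect and Keseph is at UTC−05:00.
14:00 UTC − 5h = 09:00 local.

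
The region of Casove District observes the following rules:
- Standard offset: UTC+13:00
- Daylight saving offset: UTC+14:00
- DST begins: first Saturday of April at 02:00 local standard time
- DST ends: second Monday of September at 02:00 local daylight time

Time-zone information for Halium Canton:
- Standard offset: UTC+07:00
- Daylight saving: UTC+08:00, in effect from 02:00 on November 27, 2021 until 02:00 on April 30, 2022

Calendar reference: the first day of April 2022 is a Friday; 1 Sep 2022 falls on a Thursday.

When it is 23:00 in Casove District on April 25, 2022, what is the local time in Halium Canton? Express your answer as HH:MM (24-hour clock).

1 April 2022 is a Friday, so the first Saturday is April 2.
1 September 2022 is a Thursday, so the first Monday is September 5 and the second is September 12.
Daylight saving runs 2 April – 12 September; April 25, 2022 is inside that window, so Casove District is at UTC+14:00.
23:00 Casove District − 14h = 09:00 UTC.
At the standard offset (UTC+07:00), 09:00 UTC + 7h = 16:00 Halium Canton standard time.
Daylight saving runs 27 November 2021 – 30 April 2022; the standard-time date in Halium Canton, April 25, 2022, is inside that window, so Halium Canton is at UTC+08:00.
09:00 UTC + 8h = 17:00 Halium Canton.

17:00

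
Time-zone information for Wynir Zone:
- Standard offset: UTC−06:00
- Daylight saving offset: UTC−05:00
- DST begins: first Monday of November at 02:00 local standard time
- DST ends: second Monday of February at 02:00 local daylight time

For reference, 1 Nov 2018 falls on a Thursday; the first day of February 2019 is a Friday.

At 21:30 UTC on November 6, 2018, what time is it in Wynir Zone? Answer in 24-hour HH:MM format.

1 November 2018 is a Thursday, so the first Monday is November 5.
1 February 2019 is a Friday, so the first Monday is February 4 and the second is February 11.
At the standard offset (UTC−06:00), 21:30 UTC − 6h = 15:30 Wynir Zone standard time.
The standard-time date in Wynir Zone, November 6, 2018, falls between 5 November 2018 and 11 February 2019, so daylight saving is in effect and Wynir Zone is at UTC−05:00.
21:30 UTC − 5h = 16:30 local.

16:30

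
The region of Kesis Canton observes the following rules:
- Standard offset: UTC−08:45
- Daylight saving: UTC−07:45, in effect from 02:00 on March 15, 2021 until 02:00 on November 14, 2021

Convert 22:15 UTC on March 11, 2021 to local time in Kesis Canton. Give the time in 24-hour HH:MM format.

13:30

At the standard offset (UTC−08:45), 22:15 UTC − 8h45m = 13:30 Kesis Canton standard time.
The standard-time date in Kesis Canton, March 11, 2021, is outside the daylight-saving period (15 March – 14 November), so Kesis Canton is on standard time, UTC−08:45.
22:15 UTC − 8h45m = 13:30 local.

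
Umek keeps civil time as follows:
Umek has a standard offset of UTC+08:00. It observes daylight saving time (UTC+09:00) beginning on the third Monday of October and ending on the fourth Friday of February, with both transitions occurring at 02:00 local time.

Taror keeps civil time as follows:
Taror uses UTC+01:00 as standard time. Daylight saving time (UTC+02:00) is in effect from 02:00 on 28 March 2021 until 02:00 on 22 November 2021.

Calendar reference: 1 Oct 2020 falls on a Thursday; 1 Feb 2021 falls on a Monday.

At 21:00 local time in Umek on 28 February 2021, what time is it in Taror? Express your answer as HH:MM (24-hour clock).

1 October 2020 is a Thursday, so the first Monday is October 5 and the third is October 19.
1 February 2021 is a Monday, so the first Friday is February 5 and the fourth is February 26.
Daylight saving runs 19 October 2020 – 26 February 2021; 28 February 2021 is outside that window, so Umek is on standard time at UTC+08:00.
21:00 Umek − 8h = 13:00 UTC.
At the standard offset (UTC+01:00), 13:00 UTC + 1h = 14:00 Taror standard time.
The standard-time date in Taror, 28 February 2021, does not fall between 28 March and 22 November, so daylight saving is not in effect and Taror is at UTC+01:00.
13:00 UTC + 1h = 14:00 Taror.

14:00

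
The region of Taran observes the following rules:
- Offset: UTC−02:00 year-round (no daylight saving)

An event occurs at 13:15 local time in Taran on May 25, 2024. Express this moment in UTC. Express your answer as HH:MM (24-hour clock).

Taran stays on UTC−02:00 all year.
13:15 local + 2h = 15:15 UTC.

15:15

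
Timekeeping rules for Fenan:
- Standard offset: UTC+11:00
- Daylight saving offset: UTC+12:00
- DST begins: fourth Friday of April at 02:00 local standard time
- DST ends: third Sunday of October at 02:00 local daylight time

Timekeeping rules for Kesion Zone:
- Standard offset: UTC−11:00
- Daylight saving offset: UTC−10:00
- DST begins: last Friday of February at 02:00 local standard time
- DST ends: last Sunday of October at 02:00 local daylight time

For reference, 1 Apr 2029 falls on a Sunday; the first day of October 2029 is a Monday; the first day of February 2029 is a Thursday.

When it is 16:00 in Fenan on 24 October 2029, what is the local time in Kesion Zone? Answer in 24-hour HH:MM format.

19:00

1 April 2029 is a Sunday, so the first Friday is April 6 and the fourth is April 27.
1 October 2029 is a Monday, so the first Sunday is October 7 and the third is October 21.
24 October 2029 is outside the daylight-saving period (27 April – 21 October), so Fenan is on standard time, UTC+11:00.
16:00 Fenan − 11h = 05:00 UTC.
1 February 2029 is a Thursday, so Fridays fall on 2, 9, 16, 23; the last is February 23.
1 October 2029 is a Monday, so Sundays fall on 7, 14, 21, 28; the last is October 28.
At the standard offset (UTC−11:00), 05:00 UTC − 11h = 18:00 Kesion Zone standard time (rolling into the previous day, 23 October 2029).
The standard-time date in Kesion Zone, 23 October 2029, lies within the daylight-saving period (23 February – 28 October), so Kesion Zone is on daylight time, UTC−10:00.
05:00 UTC − 10h = 19:00 Kesion Zone (rolling into the previous day, 23 October 2029).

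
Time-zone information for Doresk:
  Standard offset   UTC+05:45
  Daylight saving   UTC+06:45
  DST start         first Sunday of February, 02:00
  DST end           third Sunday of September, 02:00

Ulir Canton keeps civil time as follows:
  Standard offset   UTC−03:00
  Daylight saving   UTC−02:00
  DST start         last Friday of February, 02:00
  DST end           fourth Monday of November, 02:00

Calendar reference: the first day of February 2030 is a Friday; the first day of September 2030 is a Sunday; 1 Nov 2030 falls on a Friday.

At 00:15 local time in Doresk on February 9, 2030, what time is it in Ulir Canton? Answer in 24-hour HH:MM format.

14:30

1 February 2030 is a Friday, so the first Sunday is February 3.
1 September 2030 is a Sunday, so the first Sunday is September 1 and the third is September 15.
February 9, 2030 falls between 3 February and 15 September, so daylight saving is in effect and Doresk is at UTC+06:45.
00:15 Doresk − 6h45m = 17:30 UTC (rolling into the previous day, 8 February 2030).
1 February 2030 is a Friday, so Fridays fall on 1, 8, 15, 22; the last is February 22.
1 November 2030 is a Friday, so the first Monday is November 4 and the fourth is November 25.
At the standard offset (UTC−03:00), 17:30 UTC − 3h = 14:30 Ulir Canton standard time.
The standard-time date in Ulir Canton, February 8, 2030, is outside the daylight-saving period (22 February – 25 November), so Ulir Canton is on standard time, UTC−03:00.
17:30 UTC − 3h = 14:30 Ulir Canton.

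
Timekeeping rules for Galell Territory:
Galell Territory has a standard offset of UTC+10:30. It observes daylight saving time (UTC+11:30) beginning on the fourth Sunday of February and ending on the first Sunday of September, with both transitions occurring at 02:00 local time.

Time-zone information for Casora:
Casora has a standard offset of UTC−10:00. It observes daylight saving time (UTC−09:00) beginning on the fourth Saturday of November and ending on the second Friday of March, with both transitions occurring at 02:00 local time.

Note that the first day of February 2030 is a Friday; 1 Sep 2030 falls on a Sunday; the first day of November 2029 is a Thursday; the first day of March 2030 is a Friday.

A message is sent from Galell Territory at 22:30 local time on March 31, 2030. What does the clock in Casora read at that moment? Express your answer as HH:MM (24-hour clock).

01:00

1 February 2030 is a Friday, so the first Sunday is February 3 and the fourth is February 24.
1 September 2030 is a Sunday, so the first Sunday is September 1.
March 31, 2030 lies within the daylight-saving period (24 February – 1 September), so Galell Territory is on daylight time, UTC+11:30.
22:30 Galell Territory − 11h30m = 11:00 UTC.
1 November 2029 is a Thursday, so the first Saturday is November 3 and the fourth is November 24.
1 March 2030 is a Friday, so the first Friday is March 1 and the second is March 8.
At the standard offset (UTC−10:00), 11:00 UTC − 10h = 01:00 Casora standard time.
The standard-time date in Casora, March 31, 2030, is outside the daylight-saving period (24 November 2029 – 8 March 2030), so Casora is on standard time, UTC−10:00.
11:00 UTC − 10h = 01:00 Casora.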